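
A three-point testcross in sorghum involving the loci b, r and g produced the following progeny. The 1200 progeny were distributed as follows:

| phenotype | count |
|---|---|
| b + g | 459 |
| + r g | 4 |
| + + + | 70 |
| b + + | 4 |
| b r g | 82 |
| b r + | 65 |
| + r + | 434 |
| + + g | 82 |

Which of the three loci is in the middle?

The two most frequent reciprocal classes, b + g and + r +, are the parental types, so the F1 was b + g / + r +.
The two rarest classes, b + + and + r g, are the double crossovers. Comparing them with the parentals, only the g allele has switched, so g is the middle locus and the order is r – g – b.

g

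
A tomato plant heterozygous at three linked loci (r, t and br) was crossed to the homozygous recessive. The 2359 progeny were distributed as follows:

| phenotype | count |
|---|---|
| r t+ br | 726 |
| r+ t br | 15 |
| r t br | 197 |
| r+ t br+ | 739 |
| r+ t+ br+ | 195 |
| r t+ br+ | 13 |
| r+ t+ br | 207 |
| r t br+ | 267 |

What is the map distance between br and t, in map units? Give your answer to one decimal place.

17.8 map units

The two most frequent reciprocal classes, r t+ br and r+ t br+, are the parental types, so the F1 was r t+ br / r+ t br+.
The two rarest classes, r t+ br+ and r+ t br, are the double crossovers. Comparing them with the parentals, only the br allele has switched, so br is the middle locus and the order is t – br – r.
Crossovers in the t–br interval produce the single-crossover classes r t br and r+ t+ br+ (197 + 195 = 392) plus the double crossovers (28).
RF(t–br) = (392 + 28) / 2359 = 420/2359 = 0.1780 → 17.8 map units.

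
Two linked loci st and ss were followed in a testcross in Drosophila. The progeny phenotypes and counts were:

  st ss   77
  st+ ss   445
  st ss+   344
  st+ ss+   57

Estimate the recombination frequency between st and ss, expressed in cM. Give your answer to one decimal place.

14.5 cM

The two most frequent classes, st+ ss (445) and st ss+ (344), are the parental types, so the F1 was st+ ss / st ss+.
The recombinant classes are st+ ss+ and st ss: 57 + 77 = 134.
Recombination frequency = 134/923 = 0.1452 ≈ 14.5%, i.e. 14.5 cM.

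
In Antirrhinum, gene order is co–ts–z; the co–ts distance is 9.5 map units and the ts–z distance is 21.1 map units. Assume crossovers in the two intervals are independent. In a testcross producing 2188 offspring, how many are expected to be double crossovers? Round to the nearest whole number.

Map distances give recombination frequencies of 0.095 and 0.211 for the two intervals.
With no interference, expected double-crossover frequency = 0.095 × 0.211 = 0.02005.
Expected number = 0.02005 × 2188 = 43.86 ≈ 44.

44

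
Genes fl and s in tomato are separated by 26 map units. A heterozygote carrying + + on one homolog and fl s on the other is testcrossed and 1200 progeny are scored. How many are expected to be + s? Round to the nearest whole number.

A map distance of 26 map units corresponds to a recombination frequency of 0.260.
The F1 is + + / fl s, so + s is a recombinant gamete class with expected frequency r/2 = 0.260/2 = 0.1300.
Expected number = 0.1300 × 1200 = 156.00 ≈ 156.

156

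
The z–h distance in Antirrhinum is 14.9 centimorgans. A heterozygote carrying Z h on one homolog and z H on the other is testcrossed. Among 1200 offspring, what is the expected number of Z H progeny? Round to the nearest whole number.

A map distance of 14.9 centimorgans corresponds to a recombination frequency of 0.149.
The F1 is Z h / z H, so Z H is a recombinant gamete class with expected frequency r/2 = 0.149/2 = 0.0745.
Expected number = 0.0745 × 1200 = 89.40 ≈ 89.

89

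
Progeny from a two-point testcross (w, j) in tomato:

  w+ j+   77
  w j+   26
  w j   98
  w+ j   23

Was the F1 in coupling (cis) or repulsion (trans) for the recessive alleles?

The two most frequent classes are w+ j+ (77) and w j (98); these are the parental (non-recombinant) types.
So the F1 carried w+ j+ on one chromosome and w j on the other — the recessive alleles are on the same chromosome (cis / coupling).

cis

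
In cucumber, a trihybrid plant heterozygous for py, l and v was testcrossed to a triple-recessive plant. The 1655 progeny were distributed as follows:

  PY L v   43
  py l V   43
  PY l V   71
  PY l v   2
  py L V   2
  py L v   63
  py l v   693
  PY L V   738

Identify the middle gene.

py

The two most frequent reciprocal classes, py l v and PY L V, are the parental types, so the F1 was py l v / PY L V.
The two rarest classes, PY l v and py L V, are the double crossovers. Comparing them with the parentals, only the py allele has switched, so py is the middle locus and the order is l – py – v.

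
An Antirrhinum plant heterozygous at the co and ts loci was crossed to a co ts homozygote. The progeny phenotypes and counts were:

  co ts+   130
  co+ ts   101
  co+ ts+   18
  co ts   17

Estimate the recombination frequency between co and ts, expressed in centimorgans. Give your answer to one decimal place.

13.2 centimorgans

The two most frequent classes, co+ ts (101) and co ts+ (130), are the parental types, so the F1 was co+ ts / co ts+.
The recombinant classes are co+ ts+ and co ts: 18 + 17 = 35.
Recombination frequency = 35/266 = 0.1316 ≈ 13.2%, i.e. 13.2 centimorgans.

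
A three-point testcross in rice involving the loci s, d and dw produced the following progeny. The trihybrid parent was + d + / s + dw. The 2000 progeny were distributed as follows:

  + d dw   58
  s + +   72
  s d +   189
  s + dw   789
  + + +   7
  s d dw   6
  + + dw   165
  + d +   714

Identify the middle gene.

d

The two rarest classes, + + + and s d dw, are the double crossovers. Comparing them with the parentals, only the d allele has switched, so d is the middle locus and the order is dw – d – s.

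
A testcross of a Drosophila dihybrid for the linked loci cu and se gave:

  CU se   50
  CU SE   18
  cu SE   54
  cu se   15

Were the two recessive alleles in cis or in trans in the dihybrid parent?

The two most frequent classes are CU se (50) and cu SE (54); these are the parental (non-recombinant) types.
So the F1 carried CU se on one chromosome and cu SE on the other — the recessive alleles are on opposite chromosomes (trans / repulsion).

trans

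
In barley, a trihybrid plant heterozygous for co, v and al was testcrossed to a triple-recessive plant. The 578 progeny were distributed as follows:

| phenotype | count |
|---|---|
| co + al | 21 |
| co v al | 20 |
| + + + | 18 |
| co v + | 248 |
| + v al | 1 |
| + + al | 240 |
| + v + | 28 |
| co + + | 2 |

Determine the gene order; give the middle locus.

The two most frequent reciprocal classes, + + al and co v +, are the parental types, so the F1 was + + al / co v +.
The two rarest classes, + v al and co + +, are the double crossovers. Comparing them with the parentals, only the v allele has switched, so v is the middle locus and the order is al – v – co.

v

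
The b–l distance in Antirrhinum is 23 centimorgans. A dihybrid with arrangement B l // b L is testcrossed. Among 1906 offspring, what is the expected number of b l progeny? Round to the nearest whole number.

A map distance of 23 centimorgans corresponds to a recombination frequency of 0.230.
The F1 is B l / b L, so b l is a recombinant gamete class with expected frequency r/2 = 0.230/2 = 0.1150.
Expected number = 0.1150 × 1906 = 219.19 ≈ 219.

219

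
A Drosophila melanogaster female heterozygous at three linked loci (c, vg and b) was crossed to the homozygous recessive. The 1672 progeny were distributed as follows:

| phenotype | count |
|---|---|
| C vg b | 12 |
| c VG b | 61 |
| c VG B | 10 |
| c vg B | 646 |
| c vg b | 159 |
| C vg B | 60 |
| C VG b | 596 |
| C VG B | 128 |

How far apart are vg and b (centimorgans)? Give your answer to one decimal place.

The two most frequent reciprocal classes, c vg B and C VG b, are the parental types, so the F1 was c vg B / C VG b.
The two rarest classes, c VG B and C vg b, are the double crossovers. Comparing them with the parentals, only the vg allele has switched, so vg is the middle locus and the order is b – vg – c.
Crossovers in the b–vg interval produce the single-crossover classes c vg b and C VG B (159 + 128 = 287) plus the double crossovers (22).
RF(b–vg) = (287 + 22) / 1672 = 309/1672 = 0.1848 → 18.5 centimorgans.

18.5 centimorgans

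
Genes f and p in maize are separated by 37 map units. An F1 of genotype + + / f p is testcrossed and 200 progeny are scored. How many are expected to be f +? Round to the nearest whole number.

37

A map distance of 37 map units corresponds to a recombination frequency of 0.370.
The F1 is + + / f p, so f + is a recombinant gamete class with expected frequency r/2 = 0.370/2 = 0.1850.
Expected number = 0.1850 × 200 = 37.00 ≈ 37.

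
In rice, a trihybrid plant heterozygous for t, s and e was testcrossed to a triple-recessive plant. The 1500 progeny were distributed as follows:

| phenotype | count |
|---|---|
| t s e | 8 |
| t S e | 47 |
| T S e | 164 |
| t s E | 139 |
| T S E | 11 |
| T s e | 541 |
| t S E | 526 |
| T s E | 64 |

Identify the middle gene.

The two most frequent reciprocal classes, t S E and T s e, are the parental types, so the F1 was t S E / T s e.
The two rarest classes, T S E and t s e, are the double crossovers. Comparing them with the parentals, only the t allele has switched, so t is the middle locus and the order is s – t – e.

t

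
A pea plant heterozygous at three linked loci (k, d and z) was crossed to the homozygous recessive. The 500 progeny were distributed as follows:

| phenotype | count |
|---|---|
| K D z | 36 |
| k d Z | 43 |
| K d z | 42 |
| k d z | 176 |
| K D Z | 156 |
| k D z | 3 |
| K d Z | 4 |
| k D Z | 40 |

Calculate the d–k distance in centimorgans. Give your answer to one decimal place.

The two most frequent reciprocal classes, K D Z and k d z, are the parental types, so the F1 was K D Z / k d z.
The two rarest classes, K d Z and k D z, are the double crossovers. Comparing them with the parentals, only the d allele has switched, so d is the middle locus and the order is z – d – k.
Crossovers in the d–k interval produce the single-crossover classes k D Z and K d z (40 + 42 = 82) plus the double crossovers (7).
RF(d–k) = (82 + 7) / 500 = 89/500 = 0.1780 → 17.8 centimorgans.

17.8 centimorgans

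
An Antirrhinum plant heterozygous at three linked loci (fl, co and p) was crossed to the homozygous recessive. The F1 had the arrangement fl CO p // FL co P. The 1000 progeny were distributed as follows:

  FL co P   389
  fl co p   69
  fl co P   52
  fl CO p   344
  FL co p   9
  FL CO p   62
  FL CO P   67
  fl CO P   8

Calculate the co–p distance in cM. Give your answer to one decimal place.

15.3 cM

The two rarest classes, fl CO P and FL co p, are the double crossovers. Comparing them with the parentals, only the p allele has switched, so p is the middle locus and the order is co – p – fl.
Crossovers in the co–p interval produce the single-crossover classes fl co p and FL CO P (69 + 67 = 136) plus the double crossovers (17).
RF(co–p) = (136 + 17) / 1000 = 153/1000 = 0.1530 → 15.3 cM.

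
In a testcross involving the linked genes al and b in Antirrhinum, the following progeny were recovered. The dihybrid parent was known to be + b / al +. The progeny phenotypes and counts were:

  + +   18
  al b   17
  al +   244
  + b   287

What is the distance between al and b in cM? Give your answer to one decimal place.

The recombinant classes are + + and al b: 18 + 17 = 35.
Recombination frequency = 35/566 = 0.0618 ≈ 6.2%, i.e. 6.2 cM.

6.2 cM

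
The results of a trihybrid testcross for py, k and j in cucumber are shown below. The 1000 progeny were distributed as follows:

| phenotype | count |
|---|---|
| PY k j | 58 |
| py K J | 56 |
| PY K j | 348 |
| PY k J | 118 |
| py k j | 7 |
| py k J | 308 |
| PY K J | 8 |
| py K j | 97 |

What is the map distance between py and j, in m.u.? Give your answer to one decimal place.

The two most frequent reciprocal classes, PY K j and py k J, are the parental types, so the F1 was PY K j / py k J.
The two rarest classes, PY K J and py k j, are the double crossovers. Comparing them with the parentals, only the j allele has switched, so j is the middle locus and the order is py – j – k.
Crossovers in the py–j interval produce the single-crossover classes py K j and PY k J (97 + 118 = 215) plus the double crossovers (15).
RF(py–j) = (215 + 15) / 1000 = 230/1000 = 0.2300 → 23.0 m.u.

23.0 m.u.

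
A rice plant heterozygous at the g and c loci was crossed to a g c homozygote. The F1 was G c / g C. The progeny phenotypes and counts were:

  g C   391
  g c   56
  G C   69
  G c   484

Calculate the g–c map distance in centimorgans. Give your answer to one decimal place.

12.5 centimorgans

The recombinant classes are G C and g c: 69 + 56 = 125.
Recombination frequency = 125/1000 = 0.1250 ≈ 12.5%, i.e. 12.5 centimorgans.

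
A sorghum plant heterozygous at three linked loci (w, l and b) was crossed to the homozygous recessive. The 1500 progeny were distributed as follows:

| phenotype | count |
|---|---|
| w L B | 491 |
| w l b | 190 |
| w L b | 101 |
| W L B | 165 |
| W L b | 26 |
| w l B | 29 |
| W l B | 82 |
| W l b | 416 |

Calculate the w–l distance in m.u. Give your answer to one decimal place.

The two most frequent reciprocal classes, w L B and W l b, are the parental types, so the F1 was w L B / W l b.
The two rarest classes, w l B and W L b, are the double crossovers. Comparing them with the parentals, only the l allele has switched, so l is the middle locus and the order is w – l – b.
Crossovers in the w–l interval produce the single-crossover classes W L B and w l b (165 + 190 = 355) plus the double crossovers (55).
RF(w–l) = (355 + 55) / 1500 = 410/1500 = 0.2733 → 27.3 m.u.

27.3 m.u.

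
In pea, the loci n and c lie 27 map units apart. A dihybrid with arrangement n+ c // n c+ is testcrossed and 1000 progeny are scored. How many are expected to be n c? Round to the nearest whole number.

A map distance of 27 map units corresponds to a recombination frequency of 0.270.
The F1 is n+ c / n c+, so n c is a recombinant gamete class with expected frequency r/2 = 0.270/2 = 0.1350.
Expected number = 0.1350 × 1000 = 135.00 ≈ 135.

135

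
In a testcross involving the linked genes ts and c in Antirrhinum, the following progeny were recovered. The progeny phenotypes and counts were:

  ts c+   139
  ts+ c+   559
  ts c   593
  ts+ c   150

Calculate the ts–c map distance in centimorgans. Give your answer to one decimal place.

The two most frequent classes, ts+ c+ (559) and ts c (593), are the parental types, so the F1 was ts+ c+ / ts c.
The recombinant classes are ts+ c and ts c+: 150 + 139 = 289.
Recombination frequency = 289/1441 = 0.2006 ≈ 20.1%, i.e. 20.1 centimorgans.

20.1 centimorgans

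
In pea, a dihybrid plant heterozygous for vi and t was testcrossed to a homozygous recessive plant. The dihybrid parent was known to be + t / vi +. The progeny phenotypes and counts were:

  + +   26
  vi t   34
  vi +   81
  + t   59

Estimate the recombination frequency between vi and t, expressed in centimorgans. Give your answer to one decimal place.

The recombinant classes are + + and vi t: 26 + 34 = 60.
Recombination frequency = 60/200 = 0.3000 ≈ 30.0%, i.e. 30.0 centimorgans.

30.0 centimorgans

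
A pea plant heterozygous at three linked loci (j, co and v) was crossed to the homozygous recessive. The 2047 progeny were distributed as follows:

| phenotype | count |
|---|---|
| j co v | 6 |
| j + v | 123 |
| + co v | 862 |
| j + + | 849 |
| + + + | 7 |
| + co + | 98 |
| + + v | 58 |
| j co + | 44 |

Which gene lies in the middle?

j

The two most frequent reciprocal classes, j + + and + co v, are the parental types, so the F1 was j + + / + co v.
The two rarest classes, + + + and j co v, are the double crossovers. Comparing them with the parentals, only the j allele has switched, so j is the middle locus and the order is co – j – v.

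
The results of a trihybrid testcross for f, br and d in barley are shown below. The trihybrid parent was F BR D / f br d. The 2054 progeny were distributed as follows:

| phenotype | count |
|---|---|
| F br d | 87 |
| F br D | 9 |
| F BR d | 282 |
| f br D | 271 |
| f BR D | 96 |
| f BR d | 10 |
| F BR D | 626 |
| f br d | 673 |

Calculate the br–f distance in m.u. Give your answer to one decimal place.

The two rarest classes, F br D and f BR d, are the double crossovers. Comparing them with the parentals, only the br allele has switched, so br is the middle locus and the order is f – br – d.
Crossovers in the f–br interval produce the single-crossover classes f BR D and F br d (96 + 87 = 183) plus the double crossovers (19).
RF(f–br) = (183 + 19) / 2054 = 202/2054 = 0.0983 → 9.8 m.u.

9.8 m.u.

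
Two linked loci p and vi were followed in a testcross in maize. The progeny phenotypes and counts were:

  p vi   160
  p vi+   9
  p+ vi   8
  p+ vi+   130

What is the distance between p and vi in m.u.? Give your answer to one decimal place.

5.5 m.u.

The two most frequent classes, p+ vi+ (130) and p vi (160), are the parental types, so the F1 was p+ vi+ / p vi.
The recombinant classes are p+ vi and p vi+: 8 + 9 = 17.
Recombination frequency = 17/307 = 0.0554 ≈ 5.5%, i.e. 5.5 m.u.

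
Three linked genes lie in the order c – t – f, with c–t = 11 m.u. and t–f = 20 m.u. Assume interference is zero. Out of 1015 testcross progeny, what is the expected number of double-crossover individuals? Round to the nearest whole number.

22

Map distances give recombination frequencies of 0.110 and 0.200 for the two intervals.
With no interference, expected double-crossover frequency = 0.110 × 0.200 = 0.02200.
Expected number = 0.02200 × 1015 = 22.33 ≈ 22.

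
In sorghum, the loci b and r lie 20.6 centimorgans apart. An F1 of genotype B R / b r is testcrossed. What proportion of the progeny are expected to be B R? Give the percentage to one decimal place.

39.7%

A map distance of 20.6 centimorgans corresponds to a recombination frequency of 0.206.
The F1 is B R / b r, so B R is a parental gamete class with expected frequency (1 − r)/2 = 0.794/2 = 0.3970.
That is 0.3970 = 39.7% of the progeny.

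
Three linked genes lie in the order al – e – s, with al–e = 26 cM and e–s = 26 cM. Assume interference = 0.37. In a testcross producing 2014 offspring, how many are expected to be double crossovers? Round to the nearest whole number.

Map distances give recombination frequencies of 0.260 and 0.260 for the two intervals.
With interference 0.37 (so coincidence = 0.63), expected double-crossover frequency = 0.260 × 0.260 × 0.63 = 0.04259.
Expected number = 0.04259 × 2014 = 85.77 ≈ 86.

86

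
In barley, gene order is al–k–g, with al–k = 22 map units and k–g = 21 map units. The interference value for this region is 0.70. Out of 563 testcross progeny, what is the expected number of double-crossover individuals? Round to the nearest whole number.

Map distances give recombination frequencies of 0.220 and 0.210 for the two intervals.
With interference 0.70 (so coincidence = 0.30), expected double-crossover frequency = 0.220 × 0.210 × 0.30 = 0.01386.
Expected number = 0.01386 × 563 = 7.80 ≈ 8.

8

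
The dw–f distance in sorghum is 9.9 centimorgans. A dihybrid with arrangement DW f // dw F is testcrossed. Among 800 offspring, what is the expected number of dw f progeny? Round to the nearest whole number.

A map distance of 9.9 centimorgans corresponds to a recombination frequency of 0.099.
The F1 is DW f / dw F, so dw f is a recombinant gamete class with expected frequency r/2 = 0.099/2 = 0.0495.
Expected number = 0.0495 × 800 = 39.60 ≈ 40.

40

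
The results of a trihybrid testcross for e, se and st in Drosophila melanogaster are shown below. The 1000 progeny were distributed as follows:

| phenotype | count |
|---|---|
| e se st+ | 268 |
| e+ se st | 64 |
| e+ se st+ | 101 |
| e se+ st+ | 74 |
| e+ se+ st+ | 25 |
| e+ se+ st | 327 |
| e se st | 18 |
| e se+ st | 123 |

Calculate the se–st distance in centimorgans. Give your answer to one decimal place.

18.1 centimorgans

The two most frequent reciprocal classes, e+ se+ st and e se st+, are the parental types, so the F1 was e+ se+ st / e se st+.
The two rarest classes, e+ se+ st+ and e se st, are the double crossovers. Comparing them with the parentals, only the st allele has switched, so st is the middle locus and the order is e – st – se.
Crossovers in the st–se interval produce the single-crossover classes e+ se st and e se+ st+ (64 + 74 = 138) plus the double crossovers (43).
RF(st–se) = (138 + 43) / 1000 = 181/1000 = 0.1810 → 18.1 centimorgans.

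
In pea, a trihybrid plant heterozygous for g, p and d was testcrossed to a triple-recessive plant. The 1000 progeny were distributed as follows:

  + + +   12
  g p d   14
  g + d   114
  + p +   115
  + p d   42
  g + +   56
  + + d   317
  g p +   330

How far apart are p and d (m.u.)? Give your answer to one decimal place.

The two most frequent reciprocal classes, g p + and + + d, are the parental types, so the F1 was g p + / + + d.
The two rarest classes, g p d and + + +, are the double crossovers. Comparing them with the parentals, only the d allele has switched, so d is the middle locus and the order is p – d – g.
Crossovers in the p–d interval produce the single-crossover classes g + + and + p d (56 + 42 = 98) plus the double crossovers (26).
RF(p–d) = (98 + 26) / 1000 = 124/1000 = 0.1240 → 12.4 m.u.

12.4 m.u.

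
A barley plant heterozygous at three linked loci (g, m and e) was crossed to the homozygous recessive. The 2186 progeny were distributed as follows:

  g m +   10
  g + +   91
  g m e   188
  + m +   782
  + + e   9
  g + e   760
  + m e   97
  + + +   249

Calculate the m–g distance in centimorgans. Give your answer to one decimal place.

20.9 centimorgans

The two most frequent reciprocal classes, g + e and + m +, are the parental types, so the F1 was g + e / + m +.
The two rarest classes, + + e and g m +, are the double crossovers. Comparing them with the parentals, only the g allele has switched, so g is the middle locus and the order is m – g – e.
Crossovers in the m–g interval produce the single-crossover classes g m e and + + + (188 + 249 = 437) plus the double crossovers (19).
RF(m–g) = (437 + 19) / 2186 = 456/2186 = 0.2086 → 20.9 centimorgans.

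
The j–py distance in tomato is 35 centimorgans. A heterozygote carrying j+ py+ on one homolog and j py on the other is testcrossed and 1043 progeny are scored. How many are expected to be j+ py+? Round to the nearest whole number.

339

A map distance of 35 centimorgans corresponds to a recombination frequency of 0.350.
The F1 is j+ py+ / j py, so j+ py+ is a parental gamete class with expected frequency (1 − r)/2 = 0.650/2 = 0.3250.
Expected number = 0.3250 × 1043 = 338.98 ≈ 339.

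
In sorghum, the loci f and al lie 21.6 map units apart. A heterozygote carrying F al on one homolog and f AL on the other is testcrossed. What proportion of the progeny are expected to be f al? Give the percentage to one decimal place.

A map distance of 21.6 map units corresponds to a recombination frequency of 0.216.
The F1 is F al / f AL, so f al is a recombinant gamete class with expected frequency r/2 = 0.216/2 = 0.1080.
That is 0.1080 = 10.8% of the progeny.

10.8%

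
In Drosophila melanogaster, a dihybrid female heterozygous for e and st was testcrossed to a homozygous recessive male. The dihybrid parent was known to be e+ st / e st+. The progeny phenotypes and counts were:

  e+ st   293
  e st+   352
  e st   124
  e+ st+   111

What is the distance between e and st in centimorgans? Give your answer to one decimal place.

26.7 centimorgans

The recombinant classes are e+ st+ and e st: 111 + 124 = 235.
Recombination frequency = 235/880 = 0.2670 ≈ 26.7%, i.e. 26.7 centimorgans.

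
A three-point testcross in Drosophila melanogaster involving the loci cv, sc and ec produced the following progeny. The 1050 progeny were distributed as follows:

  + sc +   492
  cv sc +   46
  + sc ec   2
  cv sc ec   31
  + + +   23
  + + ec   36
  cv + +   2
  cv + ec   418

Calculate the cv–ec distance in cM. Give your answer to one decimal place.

8.2 cM

The two most frequent reciprocal classes, + sc + and cv + ec, are the parental types, so the F1 was + sc + / cv + ec.
The two rarest classes, + sc ec and cv + +, are the double crossovers. Comparing them with the parentals, only the ec allele has switched, so ec is the middle locus and the order is cv – ec – sc.
Crossovers in the cv–ec interval produce the single-crossover classes cv sc + and + + ec (46 + 36 = 82) plus the double crossovers (4).
RF(cv–ec) = (82 + 4) / 1050 = 86/1050 = 0.0819 → 8.2 cM.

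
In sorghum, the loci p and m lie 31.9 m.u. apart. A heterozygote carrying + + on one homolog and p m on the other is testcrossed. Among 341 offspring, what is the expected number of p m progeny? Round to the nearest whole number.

116

A map distance of 31.9 m.u. corresponds to a recombination frequency of 0.319.
The F1 is + + / p m, so p m is a parental gamete class with expected frequency (1 − r)/2 = 0.681/2 = 0.3405.
Expected number = 0.3405 × 341 = 116.11 ≈ 116.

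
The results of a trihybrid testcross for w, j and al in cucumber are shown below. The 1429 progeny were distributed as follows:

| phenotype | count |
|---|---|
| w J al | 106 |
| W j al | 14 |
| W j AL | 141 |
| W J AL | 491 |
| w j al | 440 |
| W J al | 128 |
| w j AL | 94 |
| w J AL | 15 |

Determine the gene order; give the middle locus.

The two most frequent reciprocal classes, W J AL and w j al, are the parental types, so the F1 was W J AL / w j al.
The two rarest classes, w J AL and W j al, are the double crossovers. Comparing them with the parentals, only the w allele has switched, so w is the middle locus and the order is al – w – j.

w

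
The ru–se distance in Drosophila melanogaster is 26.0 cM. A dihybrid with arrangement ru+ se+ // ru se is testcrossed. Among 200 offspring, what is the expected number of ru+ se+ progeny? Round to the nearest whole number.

74

A map distance of 26.0 cM corresponds to a recombination frequency of 0.260.
The F1 is ru+ se+ / ru se, so ru+ se+ is a parental gamete class with expected frequency (1 − r)/2 = 0.740/2 = 0.3700.
Expected number = 0.3700 × 200 = 74.00 ≈ 74.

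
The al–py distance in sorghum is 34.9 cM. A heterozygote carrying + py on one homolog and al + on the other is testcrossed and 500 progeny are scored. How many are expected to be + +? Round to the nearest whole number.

A map distance of 34.9 cM corresponds to a recombination frequency of 0.349.
The F1 is + py / al +, so + + is a recombinant gamete class with expected frequency r/2 = 0.349/2 = 0.1745.
Expected number = 0.1745 × 500 = 87.25 ≈ 87.

87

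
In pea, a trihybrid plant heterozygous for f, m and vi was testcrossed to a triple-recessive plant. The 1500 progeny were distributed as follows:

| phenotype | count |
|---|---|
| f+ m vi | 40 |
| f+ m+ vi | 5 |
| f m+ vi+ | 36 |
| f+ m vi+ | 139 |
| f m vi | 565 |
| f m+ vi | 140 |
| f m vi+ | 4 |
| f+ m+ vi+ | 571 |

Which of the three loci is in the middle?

The two most frequent reciprocal classes, f+ m+ vi+ and f m vi, are the parental types, so the F1 was f+ m+ vi+ / f m vi.
The two rarest classes, f+ m+ vi and f m vi+, are the double crossovers. Comparing them with the parentals, only the vi allele has switched, so vi is the middle locus and the order is f – vi – m.

vi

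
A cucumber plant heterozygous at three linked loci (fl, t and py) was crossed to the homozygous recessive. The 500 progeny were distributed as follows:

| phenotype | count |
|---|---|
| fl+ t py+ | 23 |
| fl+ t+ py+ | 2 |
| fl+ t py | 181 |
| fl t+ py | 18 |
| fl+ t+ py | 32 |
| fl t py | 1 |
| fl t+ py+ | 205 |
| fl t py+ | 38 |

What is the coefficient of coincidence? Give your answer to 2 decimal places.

The two most frequent reciprocal classes, fl t+ py+ and fl+ t py, are the parental types, so the F1 was fl t+ py+ / fl+ t py.
The two rarest classes, fl+ t+ py+ and fl t py, are the double crossovers. Comparing them with the parentals, only the fl allele has switched, so fl is the middle locus and the order is py – fl – t.
py–fl: (41 + 3)/500 = 0.0880; fl–t: (70 + 3)/500 = 0.1460.
Expected DCO frequency = 0.0880 × 0.1460 ≈ 0.01285; observed = 3/500 ≈ 0.00600.
Coefficient of coincidence = 0.00600/0.01285 ≈ 0.47.

0.47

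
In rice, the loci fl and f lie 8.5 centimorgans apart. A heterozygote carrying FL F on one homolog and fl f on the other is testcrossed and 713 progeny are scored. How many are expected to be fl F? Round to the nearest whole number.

30

A map distance of 8.5 centimorgans corresponds to a recombination frequency of 0.085.
The F1 is FL F / fl f, so fl F is a recombinant gamete class with expected frequency r/2 = 0.085/2 = 0.0425.
Expected number = 0.0425 × 713 = 30.30 ≈ 30.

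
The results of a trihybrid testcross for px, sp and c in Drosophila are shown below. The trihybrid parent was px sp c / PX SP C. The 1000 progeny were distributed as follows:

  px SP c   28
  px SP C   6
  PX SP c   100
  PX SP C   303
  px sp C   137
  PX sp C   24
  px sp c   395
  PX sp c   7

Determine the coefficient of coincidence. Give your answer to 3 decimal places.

0.800

The two rarest classes, PX sp c and px SP C, are the double crossovers. Comparing them with the parentals, only the px allele has switched, so px is the middle locus and the order is c – px – sp.
c–px: (237 + 13)/1000 = 0.2500; px–sp: (52 + 13)/1000 = 0.0650.
Expected DCO frequency = 0.2500 × 0.0650 ≈ 0.01625; observed = 13/1000 ≈ 0.01300.
Coefficient of coincidence = 0.01300/0.01625 ≈ 0.800.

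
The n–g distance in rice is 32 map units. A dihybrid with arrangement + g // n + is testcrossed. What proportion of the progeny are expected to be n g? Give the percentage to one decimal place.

16.0%

A map distance of 32 map units corresponds to a recombination frequency of 0.320.
The F1 is + g / n +, so n g is a recombinant gamete class with expected frequency r/2 = 0.320/2 = 0.1600.
That is 0.1600 = 16.0% of the progeny.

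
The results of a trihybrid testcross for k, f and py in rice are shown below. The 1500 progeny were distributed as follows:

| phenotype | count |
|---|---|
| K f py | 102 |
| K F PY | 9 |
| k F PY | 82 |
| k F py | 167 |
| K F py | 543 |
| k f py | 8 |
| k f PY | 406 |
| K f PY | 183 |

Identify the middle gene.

The two most frequent reciprocal classes, K F py and k f PY, are the parental types, so the F1 was K F py / k f PY.
The two rarest classes, K F PY and k f py, are the double crossovers. Comparing them with the parentals, only the py allele has switched, so py is the middle locus and the order is k – py – f.

py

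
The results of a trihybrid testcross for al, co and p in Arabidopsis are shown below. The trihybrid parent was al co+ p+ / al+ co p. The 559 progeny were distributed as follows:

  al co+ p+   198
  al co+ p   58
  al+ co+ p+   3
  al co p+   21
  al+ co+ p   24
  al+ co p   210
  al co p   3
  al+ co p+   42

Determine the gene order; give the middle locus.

The two rarest classes, al+ co+ p+ and al co p, are the double crossovers. Comparing them with the parentals, only the al allele has switched, so al is the middle locus and the order is p – al – co.

al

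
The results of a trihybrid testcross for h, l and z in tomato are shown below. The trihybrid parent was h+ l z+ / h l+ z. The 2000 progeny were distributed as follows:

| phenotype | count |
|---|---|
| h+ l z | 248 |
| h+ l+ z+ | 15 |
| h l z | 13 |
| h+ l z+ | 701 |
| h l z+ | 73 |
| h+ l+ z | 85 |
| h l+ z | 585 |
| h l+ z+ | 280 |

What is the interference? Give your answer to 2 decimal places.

0.46

The two rarest classes, h+ l+ z+ and h l z, are the double crossovers. Comparing them with the parentals, only the l allele has switched, so l is the middle locus and the order is z – l – h.
z–l: (528 + 28)/2000 = 0.2780; l–h: (158 + 28)/2000 = 0.0930.
Expected DCO frequency = 0.2780 × 0.0930 ≈ 0.02585; observed = 28/2000 ≈ 0.01400.
Coefficient of coincidence = 0.01400/0.02585 ≈ 0.54; interference = 1 − 0.54 = 0.46.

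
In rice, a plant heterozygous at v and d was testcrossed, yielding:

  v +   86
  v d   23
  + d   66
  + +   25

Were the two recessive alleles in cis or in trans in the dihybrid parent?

The two most frequent classes are + d (66) and v + (86); these are the parental (non-recombinant) types.
So the F1 carried + d on one chromosome and v + on the other — the recessive alleles are on opposite chromosomes (trans / repulsion).

trans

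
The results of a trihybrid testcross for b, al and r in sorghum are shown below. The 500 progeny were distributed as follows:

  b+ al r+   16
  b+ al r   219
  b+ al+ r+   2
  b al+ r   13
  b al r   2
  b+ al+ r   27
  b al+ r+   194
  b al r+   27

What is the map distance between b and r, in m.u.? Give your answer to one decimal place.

The two most frequent reciprocal classes, b+ al r and b al+ r+, are the parental types, so the F1 was b+ al r / b al+ r+.
The two rarest classes, b al r and b+ al+ r+, are the double crossovers. Comparing them with the parentals, only the b allele has switched, so b is the middle locus and the order is al – b – r.
Crossovers in the b–r interval produce the single-crossover classes b+ al r+ and b al+ r (16 + 13 = 29) plus the double crossovers (4).
RF(b–r) = (29 + 4) / 500 = 33/500 = 0.0660 → 6.6 m.u.

6.6 m.u.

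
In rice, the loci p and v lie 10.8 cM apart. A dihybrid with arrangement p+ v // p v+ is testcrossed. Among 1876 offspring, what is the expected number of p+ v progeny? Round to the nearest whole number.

837

A map distance of 10.8 cM corresponds to a recombination frequency of 0.108.
The F1 is p+ v / p v+, so p+ v is a parental gamete class with expected frequency (1 − r)/2 = 0.892/2 = 0.4460.
Expected number = 0.4460 × 1876 = 836.70 ≈ 837.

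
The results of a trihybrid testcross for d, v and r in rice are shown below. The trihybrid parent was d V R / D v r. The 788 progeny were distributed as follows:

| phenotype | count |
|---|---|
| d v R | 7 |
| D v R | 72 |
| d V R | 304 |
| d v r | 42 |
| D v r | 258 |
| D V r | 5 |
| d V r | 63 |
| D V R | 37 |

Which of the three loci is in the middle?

The two rarest classes, d v R and D V r, are the double crossovers. Comparing them with the parentals, only the v allele has switched, so v is the middle locus and the order is d – v – r.

v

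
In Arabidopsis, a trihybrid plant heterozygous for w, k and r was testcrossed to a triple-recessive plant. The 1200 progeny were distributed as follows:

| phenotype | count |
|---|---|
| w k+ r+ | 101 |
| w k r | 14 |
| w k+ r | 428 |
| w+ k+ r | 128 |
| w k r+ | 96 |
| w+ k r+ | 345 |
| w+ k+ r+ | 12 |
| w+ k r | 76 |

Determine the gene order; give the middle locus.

The two most frequent reciprocal classes, w k+ r and w+ k r+, are the parental types, so the F1 was w k+ r / w+ k r+.
The two rarest classes, w k r and w+ k+ r+, are the double crossovers. Comparing them with the parentals, only the k allele has switched, so k is the middle locus and the order is r – k – w.

k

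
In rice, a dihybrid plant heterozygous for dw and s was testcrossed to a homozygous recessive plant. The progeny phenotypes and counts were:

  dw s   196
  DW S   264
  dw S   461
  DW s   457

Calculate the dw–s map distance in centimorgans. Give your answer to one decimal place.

The two most frequent classes, DW s (457) and dw S (461), are the parental types, so the F1 was DW s / dw S.
The recombinant classes are DW S and dw s: 264 + 196 = 460.
Recombination frequency = 460/1378 = 0.3338 ≈ 33.4%, i.e. 33.4 centimorgans.

33.4 centimorgans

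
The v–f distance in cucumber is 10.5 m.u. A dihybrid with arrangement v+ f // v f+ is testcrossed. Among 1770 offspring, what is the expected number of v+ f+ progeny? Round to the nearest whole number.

A map distance of 10.5 m.u. corresponds to a recombination frequency of 0.105.
The F1 is v+ f / v f+, so v+ f+ is a recombinant gamete class with expected frequency r/2 = 0.105/2 = 0.0525.
Expected number = 0.0525 × 1770 = 92.92 ≈ 93.

93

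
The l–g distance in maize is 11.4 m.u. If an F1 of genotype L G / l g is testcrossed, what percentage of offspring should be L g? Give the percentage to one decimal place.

5.7%

A map distance of 11.4 m.u. corresponds to a recombination frequency of 0.114.
The F1 is L G / l g, so L g is a recombinant gamete class with expected frequency r/2 = 0.114/2 = 0.0570.
That is 0.0570 = 5.7% of the progeny.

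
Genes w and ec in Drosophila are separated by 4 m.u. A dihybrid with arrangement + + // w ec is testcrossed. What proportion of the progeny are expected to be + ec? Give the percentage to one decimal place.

2.0%

A map distance of 4 m.u. corresponds to a recombination frequency of 0.040.
The F1 is + + / w ec, so + ec is a recombinant gamete class with expected frequency r/2 = 0.040/2 = 0.0200.
That is 0.0200 = 2.0% of the progeny.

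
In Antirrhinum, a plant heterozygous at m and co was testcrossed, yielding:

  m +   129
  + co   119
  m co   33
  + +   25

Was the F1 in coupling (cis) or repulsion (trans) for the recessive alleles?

trans

The two most frequent classes are + co (119) and m + (129); these are the parental (non-recombinant) types.
So the F1 carried + co on one chromosome and m + on the other — the recessive alleles are on opposite chromosomes (trans / repulsion).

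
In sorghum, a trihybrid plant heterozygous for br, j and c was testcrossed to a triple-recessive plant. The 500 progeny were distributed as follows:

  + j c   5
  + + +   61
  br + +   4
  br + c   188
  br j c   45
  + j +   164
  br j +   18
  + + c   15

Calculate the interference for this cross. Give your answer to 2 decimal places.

0.07

The two most frequent reciprocal classes, br + c and + j +, are the parental types, so the F1 was br + c / + j +.
The two rarest classes, br + + and + j c, are the double crossovers. Comparing them with the parentals, only the c allele has switched, so c is the middle locus and the order is j – c – br.
j–c: (106 + 9)/500 = 0.2300; c–br: (33 + 9)/500 = 0.0840.
Expected DCO frequency = 0.2300 × 0.0840 ≈ 0.01932; observed = 9/500 ≈ 0.01800.
Coefficient of coincidence = 0.01800/0.01932 ≈ 0.93; interference = 1 − 0.93 = 0.07.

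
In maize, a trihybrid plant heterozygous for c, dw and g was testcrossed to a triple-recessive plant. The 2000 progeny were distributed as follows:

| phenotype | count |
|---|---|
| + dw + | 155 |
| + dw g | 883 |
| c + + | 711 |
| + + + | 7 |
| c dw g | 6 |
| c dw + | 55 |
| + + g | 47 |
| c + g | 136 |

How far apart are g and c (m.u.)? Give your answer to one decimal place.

15.2 m.u.

The two most frequent reciprocal classes, c + + and + dw g, are the parental types, so the F1 was c + + / + dw g.
The two rarest classes, + + + and c dw g, are the double crossovers. Comparing them with the parentals, only the c allele has switched, so c is the middle locus and the order is g – c – dw.
Crossovers in the g–c interval produce the single-crossover classes c + g and + dw + (136 + 155 = 291) plus the double crossovers (13).
RF(g–c) = (291 + 13) / 2000 = 304/2000 = 0.1520 → 15.2 m.u.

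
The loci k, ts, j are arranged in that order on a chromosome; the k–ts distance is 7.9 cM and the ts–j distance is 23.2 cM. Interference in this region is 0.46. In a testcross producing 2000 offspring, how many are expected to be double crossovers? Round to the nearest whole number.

Map distances give recombination frequencies of 0.079 and 0.232 for the two intervals.
With interference 0.46 (so coincidence = 0.54), expected double-crossover frequency = 0.079 × 0.232 × 0.54 = 0.00990.
Expected number = 0.00990 × 2000 = 19.79 ≈ 20.

20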